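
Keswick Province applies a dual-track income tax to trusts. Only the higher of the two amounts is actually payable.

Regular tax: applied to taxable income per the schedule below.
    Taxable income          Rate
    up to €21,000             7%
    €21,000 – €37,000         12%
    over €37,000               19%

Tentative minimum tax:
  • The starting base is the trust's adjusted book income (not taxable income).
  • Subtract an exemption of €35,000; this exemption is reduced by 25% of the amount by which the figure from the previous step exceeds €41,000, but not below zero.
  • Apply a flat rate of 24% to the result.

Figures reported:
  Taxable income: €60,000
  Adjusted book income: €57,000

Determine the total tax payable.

€7,760

Regular tax:
  €21,000 × 7% = €1,470
  €16,000 × 12% = €1,920
  €23,000 × 19% = €4,370
  → €7,760

Tentative minimum tax:
  Base (adjusted book income): €57,000
  Exemption: €35,000 − 25% × (€57,000 − €41,000) = €35,000 − €4,000 = €31,000
  Base: €57,000 − €31,000 = €26,000
  €26,000 × 24% = €6,240

€7,760 > €6,240, so the regular tax governs.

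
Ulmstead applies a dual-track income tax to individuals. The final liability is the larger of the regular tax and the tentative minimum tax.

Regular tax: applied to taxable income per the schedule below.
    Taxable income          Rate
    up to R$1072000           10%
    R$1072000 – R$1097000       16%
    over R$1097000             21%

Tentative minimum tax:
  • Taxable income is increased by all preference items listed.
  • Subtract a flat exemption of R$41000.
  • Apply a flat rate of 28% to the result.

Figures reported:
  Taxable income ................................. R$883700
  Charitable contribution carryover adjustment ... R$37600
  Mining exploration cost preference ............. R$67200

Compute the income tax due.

R$265300

Tentative minimum tax:
  Adjusted income: R$883700 + R$37600 + R$67200 = R$988500
  Less exemption R$41000 → base R$947500
  R$947500 × 28% = R$265300

Regular tax:
  R$883700 × 10% = R$88370

R$265300 > R$88370, so the tentative minimum tax is the binding amount.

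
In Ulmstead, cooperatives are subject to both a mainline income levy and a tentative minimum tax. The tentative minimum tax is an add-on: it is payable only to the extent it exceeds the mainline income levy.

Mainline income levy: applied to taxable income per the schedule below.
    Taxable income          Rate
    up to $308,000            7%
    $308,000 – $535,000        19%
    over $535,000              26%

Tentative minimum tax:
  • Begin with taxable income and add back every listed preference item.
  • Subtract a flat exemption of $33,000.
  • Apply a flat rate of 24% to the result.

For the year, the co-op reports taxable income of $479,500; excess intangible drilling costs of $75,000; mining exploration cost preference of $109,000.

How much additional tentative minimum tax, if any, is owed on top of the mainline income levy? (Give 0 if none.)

$97,175

Mainline income levy:
  $308,000 × 7% = $21,560
  $171,500 × 19% = $32,585
  → $54,145

Tentative minimum tax:
  Adjusted income: $479,500 + $75,000 + $109,000 = $663,500
  Less exemption $33,000 → base $630,500
  $630,500 × 24% = $151,320

Excess of tentative minimum tax over mainline income levy: $151,320 − $54,145 = $97,175.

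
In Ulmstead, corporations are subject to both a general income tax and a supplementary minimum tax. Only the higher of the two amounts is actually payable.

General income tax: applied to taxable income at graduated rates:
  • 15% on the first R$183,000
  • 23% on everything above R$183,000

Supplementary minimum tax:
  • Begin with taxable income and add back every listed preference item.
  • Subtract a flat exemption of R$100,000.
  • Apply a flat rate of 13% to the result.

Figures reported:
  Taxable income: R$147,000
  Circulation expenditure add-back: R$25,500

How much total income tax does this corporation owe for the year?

R$22,050

Supplementary minimum tax:
  Adjusted income: R$147,000 + R$25,500 = R$172,500
  Less exemption R$100,000 → base R$72,500
  R$72,500 × 13% = R$9,425

General income tax:
  R$147,000 × 15% = R$22,050

R$22,050 > R$9,425, so the general income tax governs.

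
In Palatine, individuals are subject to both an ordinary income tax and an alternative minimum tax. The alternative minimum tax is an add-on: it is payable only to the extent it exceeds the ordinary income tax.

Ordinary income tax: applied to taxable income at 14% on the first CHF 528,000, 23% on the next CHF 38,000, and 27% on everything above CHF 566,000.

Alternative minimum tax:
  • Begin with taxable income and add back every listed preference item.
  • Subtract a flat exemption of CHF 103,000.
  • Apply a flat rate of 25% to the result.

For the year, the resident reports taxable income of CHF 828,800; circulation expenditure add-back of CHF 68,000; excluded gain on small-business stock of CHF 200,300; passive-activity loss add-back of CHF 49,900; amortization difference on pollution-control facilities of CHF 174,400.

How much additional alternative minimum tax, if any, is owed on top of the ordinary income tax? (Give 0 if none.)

CHF 150,984

Alternative minimum tax:
  Adjusted income: CHF 828,800 + CHF 68,000 + CHF 200,300 + CHF 49,900 + CHF 174,400 = CHF 1,321,400
  Less exemption CHF 103,000 → base CHF 1,218,400
  CHF 1,218,400 × 25% = CHF 304,600

Ordinary income tax:
  CHF 528,000 × 14% = CHF 73,920
  CHF 38,000 × 23% = CHF 8,740
  CHF 262,800 × 27% = CHF 70,956
  → CHF 153,616

Excess of alternative minimum tax over ordinary income tax: CHF 304,600 − CHF 153,616 = CHF 150,984.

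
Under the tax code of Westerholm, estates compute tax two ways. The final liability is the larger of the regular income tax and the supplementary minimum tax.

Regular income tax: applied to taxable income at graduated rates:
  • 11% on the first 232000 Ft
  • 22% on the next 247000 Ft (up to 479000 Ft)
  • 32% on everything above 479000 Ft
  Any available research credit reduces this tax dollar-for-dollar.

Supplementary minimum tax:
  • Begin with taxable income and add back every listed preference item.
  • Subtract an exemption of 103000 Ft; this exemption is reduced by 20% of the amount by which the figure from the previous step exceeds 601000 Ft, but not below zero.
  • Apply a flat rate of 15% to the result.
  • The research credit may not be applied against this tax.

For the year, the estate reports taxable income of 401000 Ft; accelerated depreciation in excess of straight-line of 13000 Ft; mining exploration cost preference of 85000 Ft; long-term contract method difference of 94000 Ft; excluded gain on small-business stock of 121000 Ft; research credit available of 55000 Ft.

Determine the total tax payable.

95040 Ft

Regular income tax:
  232000 Ft × 11% = 25520 Ft
  169000 Ft × 22% = 37180 Ft
  → 62700 Ft
  Less research credit 55000 Ft → 7700 Ft

Supplementary minimum tax:
  Adjusted income: 401000 Ft + 13000 Ft + 85000 Ft + 94000 Ft + 121000 Ft = 714000 Ft
  Exemption: 103000 Ft − 20% × (714000 Ft − 601000 Ft) = 103000 Ft − 22600 Ft = 80400 Ft
  Base: 714000 Ft − 80400 Ft = 633600 Ft
  633600 Ft × 15% = 95040 Ft

95040 Ft > 7700 Ft, so the supplementary minimum tax is the binding amount.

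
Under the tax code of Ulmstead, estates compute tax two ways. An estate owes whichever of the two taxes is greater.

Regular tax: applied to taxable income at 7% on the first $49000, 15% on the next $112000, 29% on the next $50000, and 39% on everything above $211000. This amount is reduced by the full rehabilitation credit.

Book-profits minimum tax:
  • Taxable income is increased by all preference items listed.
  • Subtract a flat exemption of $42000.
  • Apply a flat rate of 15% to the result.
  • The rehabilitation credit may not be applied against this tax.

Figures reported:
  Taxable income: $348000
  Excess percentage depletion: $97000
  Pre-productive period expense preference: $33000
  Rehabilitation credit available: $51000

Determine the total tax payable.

Regular tax:
  $49000 × 7% = $3430
  $112000 × 15% = $16800
  $50000 × 29% = $14500
  $137000 × 39% = $53430
  → $88160
  Less rehabilitation credit $51000 → $37160

Book-profits minimum tax:
  Adjusted income: $348000 + $97000 + $33000 = $478000
  Less exemption $42000 → base $436000
  $436000 × 15% = $65400

$65400 > $37160, so the book-profits minimum tax is the binding amount.

$65400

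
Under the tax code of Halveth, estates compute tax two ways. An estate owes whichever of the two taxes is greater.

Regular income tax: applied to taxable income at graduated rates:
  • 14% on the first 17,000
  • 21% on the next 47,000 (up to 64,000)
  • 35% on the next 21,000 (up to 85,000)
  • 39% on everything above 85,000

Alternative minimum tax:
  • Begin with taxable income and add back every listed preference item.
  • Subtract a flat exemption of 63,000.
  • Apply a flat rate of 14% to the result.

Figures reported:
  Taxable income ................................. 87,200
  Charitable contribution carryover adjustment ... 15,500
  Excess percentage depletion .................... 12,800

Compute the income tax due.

20,458

Alternative minimum tax:
  Adjusted income: 87,200 + 15,500 + 12,800 = 115,500
  Less exemption 63,000 → base 52,500
  52,500 × 14% = 7,350

Regular income tax:
  17,000 × 14% = 2,380
  47,000 × 21% = 9,870
  21,000 × 35% = 7,350
  2,200 × 39% = 858
  → 20,458

20,458 > 7,350, so the regular income tax governs.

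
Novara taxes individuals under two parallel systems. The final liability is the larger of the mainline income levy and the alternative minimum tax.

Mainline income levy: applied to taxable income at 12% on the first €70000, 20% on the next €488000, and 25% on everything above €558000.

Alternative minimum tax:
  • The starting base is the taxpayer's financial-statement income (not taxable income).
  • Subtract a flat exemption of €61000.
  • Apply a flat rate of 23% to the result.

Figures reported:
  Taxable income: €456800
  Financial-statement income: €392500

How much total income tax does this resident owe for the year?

€85760

Alternative minimum tax:
  Base (financial-statement income): €392500
  Less exemption €61000 → base €331500
  €331500 × 23% = €76245

Mainline income levy:
  €70000 × 12% = €8400
  €386800 × 20% = €77360
  → €85760

€85760 > €76245, so the mainline income levy governs.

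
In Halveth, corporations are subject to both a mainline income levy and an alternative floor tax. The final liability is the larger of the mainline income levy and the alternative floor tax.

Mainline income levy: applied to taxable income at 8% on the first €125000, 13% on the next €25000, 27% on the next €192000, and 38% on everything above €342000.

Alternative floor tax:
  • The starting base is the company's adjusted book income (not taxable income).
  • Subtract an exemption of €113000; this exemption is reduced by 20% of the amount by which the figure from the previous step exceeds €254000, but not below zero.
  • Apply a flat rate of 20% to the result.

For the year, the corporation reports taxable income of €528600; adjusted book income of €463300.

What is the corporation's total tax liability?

€135998

Mainline income levy:
  €125000 × 8% = €10000
  €25000 × 13% = €3250
  €192000 × 27% = €51840
  €186600 × 38% = €70908
  → €135998

Alternative floor tax:
  Base (adjusted book income): €463300
  Exemption: €113000 − 20% × (€463300 − €254000) = €113000 − €41860 = €71140
  Base: €463300 − €71140 = €392160
  €392160 × 20% = €78432

€135998 > €78432, so the mainline income levy governs.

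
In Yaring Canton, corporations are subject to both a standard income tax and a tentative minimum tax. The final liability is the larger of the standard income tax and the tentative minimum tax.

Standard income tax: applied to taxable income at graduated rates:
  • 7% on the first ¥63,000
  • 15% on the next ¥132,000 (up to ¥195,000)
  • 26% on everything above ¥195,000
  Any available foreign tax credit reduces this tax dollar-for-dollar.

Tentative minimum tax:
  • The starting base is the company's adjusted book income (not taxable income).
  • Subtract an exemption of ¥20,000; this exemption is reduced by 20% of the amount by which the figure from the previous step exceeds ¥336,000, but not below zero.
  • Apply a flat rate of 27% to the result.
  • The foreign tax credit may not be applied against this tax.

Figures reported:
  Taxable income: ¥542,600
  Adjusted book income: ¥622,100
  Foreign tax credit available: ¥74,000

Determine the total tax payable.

¥167,967

Standard income tax:
  ¥63,000 × 7% = ¥4,410
  ¥132,000 × 15% = ¥19,800
  ¥347,600 × 26% = ¥90,376
  → ¥114,586
  Less foreign tax credit ¥74,000 → ¥40,586

Tentative minimum tax:
  Base (adjusted book income): ¥622,100
  Exemption: 20% × (¥622,100 − ¥336,000) = ¥57,220 ≥ ¥20,000, so the exemption is fully phased out
  Base: ¥622,100 − ¥0 = ¥622,100
  ¥622,100 × 27% = ¥167,967

¥167,967 > ¥40,586, so the tentative minimum tax is the binding amount.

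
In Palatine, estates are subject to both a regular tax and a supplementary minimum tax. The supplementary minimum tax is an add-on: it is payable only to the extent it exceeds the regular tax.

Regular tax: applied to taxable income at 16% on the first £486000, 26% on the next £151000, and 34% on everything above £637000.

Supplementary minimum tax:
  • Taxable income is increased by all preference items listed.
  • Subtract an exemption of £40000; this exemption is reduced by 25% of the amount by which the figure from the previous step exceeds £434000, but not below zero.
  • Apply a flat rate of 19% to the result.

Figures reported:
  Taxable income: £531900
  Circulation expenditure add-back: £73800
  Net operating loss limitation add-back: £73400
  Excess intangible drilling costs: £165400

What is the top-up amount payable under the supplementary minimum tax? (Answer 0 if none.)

Regular tax:
  £486000 × 16% = £77760
  £45900 × 26% = £11934
  → £89694

Supplementary minimum tax:
  Adjusted income: £531900 + £73800 + £73400 + £165400 = £844500
  Exemption: 25% × (£844500 − £434000) = £102625 ≥ £40000, so the exemption is fully phased out
  Base: £844500 − £0 = £844500
  £844500 × 19% = £160455

Excess of supplementary minimum tax over regular tax: £160455 − £89694 = £70761.

£70761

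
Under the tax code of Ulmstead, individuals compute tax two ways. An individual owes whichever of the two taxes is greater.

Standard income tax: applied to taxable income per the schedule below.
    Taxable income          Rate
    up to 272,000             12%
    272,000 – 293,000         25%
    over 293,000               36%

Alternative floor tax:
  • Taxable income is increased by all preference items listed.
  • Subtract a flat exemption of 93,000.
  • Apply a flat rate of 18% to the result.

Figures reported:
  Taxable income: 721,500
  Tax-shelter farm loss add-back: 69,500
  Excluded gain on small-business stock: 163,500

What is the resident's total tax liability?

Standard income tax:
  272,000 × 12% = 32,640
  21,000 × 25% = 5,250
  428,500 × 36% = 154,260
  → 192,150

Alternative floor tax:
  Adjusted income: 721,500 + 69,500 + 163,500 = 954,500
  Less exemption 93,000 → base 861,500
  861,500 × 18% = 155,070

192,150 > 155,070, so the standard income tax governs.

192,150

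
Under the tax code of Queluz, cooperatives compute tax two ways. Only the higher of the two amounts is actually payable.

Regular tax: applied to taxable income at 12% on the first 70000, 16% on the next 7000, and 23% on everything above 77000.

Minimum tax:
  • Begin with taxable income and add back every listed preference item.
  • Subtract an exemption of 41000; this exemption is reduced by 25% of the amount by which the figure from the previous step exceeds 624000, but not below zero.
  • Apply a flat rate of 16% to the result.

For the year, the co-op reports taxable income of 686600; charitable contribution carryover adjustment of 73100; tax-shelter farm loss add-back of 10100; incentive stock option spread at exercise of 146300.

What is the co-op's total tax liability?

Regular tax:
  70000 × 12% = 8400
  7000 × 16% = 1120
  609600 × 23% = 140208
  → 149728

Minimum tax:
  Adjusted income: 686600 + 73100 + 10100 + 146300 = 916100
  Exemption: 25% × (916100 − 624000) = 73025 ≥ 41000, so the exemption is fully phased out
  Base: 916100 − 0 = 916100
  916100 × 16% = 146576

149728 > 146576, so the regular tax governs.

149728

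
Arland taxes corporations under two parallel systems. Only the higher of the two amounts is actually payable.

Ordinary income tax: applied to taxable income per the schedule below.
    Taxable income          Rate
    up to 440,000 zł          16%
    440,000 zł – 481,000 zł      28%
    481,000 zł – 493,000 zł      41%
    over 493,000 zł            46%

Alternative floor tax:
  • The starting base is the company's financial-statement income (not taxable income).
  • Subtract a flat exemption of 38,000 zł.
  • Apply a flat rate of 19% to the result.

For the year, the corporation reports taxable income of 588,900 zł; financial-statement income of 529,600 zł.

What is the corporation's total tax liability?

Ordinary income tax:
  440,000 zł × 16% = 70,400 zł
  41,000 zł × 28% = 11,480 zł
  12,000 zł × 41% = 4,920 zł
  95,900 zł × 46% = 44,114 zł
  → 130,914 zł

Alternative floor tax:
  Base (financial-statement income): 529,600 zł
  Less exemption 38,000 zł → base 491,600 zł
  491,600 zł × 19% = 93,404 zł

130,914 zł > 93,404 zł, so the ordinary income tax governs.

130,914 zł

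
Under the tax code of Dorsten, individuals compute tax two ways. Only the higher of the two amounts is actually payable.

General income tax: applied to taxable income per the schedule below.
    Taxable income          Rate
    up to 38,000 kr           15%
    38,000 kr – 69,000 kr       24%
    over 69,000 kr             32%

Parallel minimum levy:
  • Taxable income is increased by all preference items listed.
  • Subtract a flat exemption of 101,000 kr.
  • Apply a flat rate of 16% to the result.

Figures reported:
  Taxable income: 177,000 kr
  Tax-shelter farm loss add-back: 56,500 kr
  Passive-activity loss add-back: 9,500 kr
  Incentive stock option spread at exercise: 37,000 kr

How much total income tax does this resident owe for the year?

General income tax:
  38,000 kr × 15% = 5,700 kr
  31,000 kr × 24% = 7,440 kr
  108,000 kr × 32% = 34,560 kr
  → 47,700 kr

Parallel minimum levy:
  Adjusted income: 177,000 kr + 56,500 kr + 9,500 kr + 37,000 kr = 280,000 kr
  Less exemption 101,000 kr → base 179,000 kr
  179,000 kr × 16% = 28,640 kr

47,700 kr > 28,640 kr, so the general income tax governs.

47,700 kr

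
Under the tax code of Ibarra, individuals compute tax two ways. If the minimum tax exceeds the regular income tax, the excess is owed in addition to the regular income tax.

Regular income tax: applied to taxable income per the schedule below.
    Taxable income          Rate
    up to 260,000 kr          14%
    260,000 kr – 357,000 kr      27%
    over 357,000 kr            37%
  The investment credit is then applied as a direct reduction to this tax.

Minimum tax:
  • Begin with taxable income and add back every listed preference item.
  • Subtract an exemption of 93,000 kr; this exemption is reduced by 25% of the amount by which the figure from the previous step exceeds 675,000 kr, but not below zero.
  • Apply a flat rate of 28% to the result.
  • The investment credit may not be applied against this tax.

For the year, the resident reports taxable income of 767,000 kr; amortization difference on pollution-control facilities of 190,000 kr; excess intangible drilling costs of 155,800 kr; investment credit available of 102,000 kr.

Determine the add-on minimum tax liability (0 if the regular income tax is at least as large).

199,294 kr

Regular income tax:
  260,000 kr × 14% = 36,400 kr
  97,000 kr × 27% = 26,190 kr
  410,000 kr × 37% = 151,700 kr
  → 214,290 kr
  Less investment credit 102,000 kr → 112,290 kr

Minimum tax:
  Adjusted income: 767,000 kr + 190,000 kr + 155,800 kr = 1,112,800 kr
  Exemption: 25% × (1,112,800 kr − 675,000 kr) = 109,450 kr ≥ 93,000 kr, so the exemption is fully phased out
  Base: 1,112,800 kr − 0 kr = 1,112,800 kr
  1,112,800 kr × 28% = 311,584 kr

Excess of minimum tax over regular income tax: 311,584 kr − 112,290 kr = 199,294 kr.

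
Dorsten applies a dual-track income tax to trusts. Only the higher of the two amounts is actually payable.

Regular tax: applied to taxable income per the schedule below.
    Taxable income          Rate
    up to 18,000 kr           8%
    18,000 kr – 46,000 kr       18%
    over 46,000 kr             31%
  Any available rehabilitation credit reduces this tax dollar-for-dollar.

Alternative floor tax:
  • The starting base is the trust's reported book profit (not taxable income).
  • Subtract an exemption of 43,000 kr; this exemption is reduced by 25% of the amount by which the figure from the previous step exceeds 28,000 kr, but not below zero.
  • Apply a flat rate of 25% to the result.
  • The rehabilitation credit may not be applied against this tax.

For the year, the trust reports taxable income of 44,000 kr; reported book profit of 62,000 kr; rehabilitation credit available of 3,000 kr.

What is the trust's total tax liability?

6,875 kr

Alternative floor tax:
  Base (reported book profit): 62,000 kr
  Exemption: 43,000 kr − 25% × (62,000 kr − 28,000 kr) = 43,000 kr − 8,500 kr = 34,500 kr
  Base: 62,000 kr − 34,500 kr = 27,500 kr
  27,500 kr × 25% = 6,875 kr

Regular tax:
  18,000 kr × 8% = 1,440 kr
  26,000 kr × 18% = 4,680 kr
  → 6,120 kr
  Less rehabilitation credit 3,000 kr → 3,120 kr

6,875 kr > 3,120 kr, so the alternative floor tax is the binding amount.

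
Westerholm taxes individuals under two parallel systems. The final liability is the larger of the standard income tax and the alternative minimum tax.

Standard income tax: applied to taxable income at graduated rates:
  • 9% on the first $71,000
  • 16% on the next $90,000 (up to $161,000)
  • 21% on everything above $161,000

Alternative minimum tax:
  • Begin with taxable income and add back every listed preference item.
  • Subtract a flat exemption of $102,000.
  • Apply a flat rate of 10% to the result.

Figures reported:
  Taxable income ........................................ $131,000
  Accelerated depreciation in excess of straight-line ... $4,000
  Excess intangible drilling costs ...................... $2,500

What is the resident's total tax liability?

Alternative minimum tax:
  Adjusted income: $131,000 + $4,000 + $2,500 = $137,500
  Less exemption $102,000 → base $35,500
  $35,500 × 10% = $3,550

Standard income tax:
  $71,000 × 9% = $6,390
  $60,000 × 16% = $9,600
  → $15,990

$15,990 > $3,550, so the standard income tax governs.

$15,990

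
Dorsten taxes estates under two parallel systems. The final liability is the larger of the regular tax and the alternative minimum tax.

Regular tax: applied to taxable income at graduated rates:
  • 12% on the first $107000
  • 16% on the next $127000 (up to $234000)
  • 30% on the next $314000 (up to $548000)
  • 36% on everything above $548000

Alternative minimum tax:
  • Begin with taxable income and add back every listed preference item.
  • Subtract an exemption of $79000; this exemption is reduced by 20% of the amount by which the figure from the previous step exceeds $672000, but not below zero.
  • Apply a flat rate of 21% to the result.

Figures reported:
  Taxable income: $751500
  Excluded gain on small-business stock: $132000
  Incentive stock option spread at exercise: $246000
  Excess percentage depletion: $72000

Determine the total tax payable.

$252315

Regular tax:
  $107000 × 12% = $12840
  $127000 × 16% = $20320
  $314000 × 30% = $94200
  $203500 × 36% = $73260
  → $200620

Alternative minimum tax:
  Adjusted income: $751500 + $132000 + $246000 + $72000 = $1201500
  Exemption: 20% × ($1201500 − $672000) = $105900 ≥ $79000, so the exemption is fully phased out
  Base: $1201500 − $0 = $1201500
  $1201500 × 21% = $252315

$252315 > $200620, so the alternative minimum tax is the binding amount.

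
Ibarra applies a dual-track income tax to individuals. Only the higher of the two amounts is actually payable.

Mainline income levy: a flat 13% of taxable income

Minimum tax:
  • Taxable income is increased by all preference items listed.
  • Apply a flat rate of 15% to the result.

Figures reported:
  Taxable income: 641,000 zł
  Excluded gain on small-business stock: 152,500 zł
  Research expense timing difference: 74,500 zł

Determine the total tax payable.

130,200 zł

Minimum tax:
  Adjusted income: 641,000 zł + 152,500 zł + 74,500 zł = 868,000 zł
  868,000 zł × 15% = 130,200 zł

Mainline income levy:
  641,000 zł × 13% = 83,330 zł

130,200 zł > 83,330 zł, so the minimum tax is the binding amount.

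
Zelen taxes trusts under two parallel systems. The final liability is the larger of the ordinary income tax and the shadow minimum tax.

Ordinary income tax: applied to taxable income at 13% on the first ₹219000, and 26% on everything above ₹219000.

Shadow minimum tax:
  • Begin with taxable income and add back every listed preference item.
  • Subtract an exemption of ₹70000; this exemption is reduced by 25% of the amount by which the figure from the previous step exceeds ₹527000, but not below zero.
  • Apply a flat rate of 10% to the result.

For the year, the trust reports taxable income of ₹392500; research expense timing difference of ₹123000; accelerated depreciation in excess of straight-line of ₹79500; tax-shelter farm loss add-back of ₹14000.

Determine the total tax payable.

₹73580

Ordinary income tax:
  ₹219000 × 13% = ₹28470
  ₹173500 × 26% = ₹45110
  → ₹73580

Shadow minimum tax:
  Adjusted income: ₹392500 + ₹123000 + ₹79500 + ₹14000 = ₹609000
  Exemption: ₹70000 − 25% × (₹609000 − ₹527000) = ₹70000 − ₹20500 = ₹49500
  Base: ₹609000 − ₹49500 = ₹559500
  ₹559500 × 10% = ₹55950

₹73580 > ₹55950, so the ordinary income tax governs.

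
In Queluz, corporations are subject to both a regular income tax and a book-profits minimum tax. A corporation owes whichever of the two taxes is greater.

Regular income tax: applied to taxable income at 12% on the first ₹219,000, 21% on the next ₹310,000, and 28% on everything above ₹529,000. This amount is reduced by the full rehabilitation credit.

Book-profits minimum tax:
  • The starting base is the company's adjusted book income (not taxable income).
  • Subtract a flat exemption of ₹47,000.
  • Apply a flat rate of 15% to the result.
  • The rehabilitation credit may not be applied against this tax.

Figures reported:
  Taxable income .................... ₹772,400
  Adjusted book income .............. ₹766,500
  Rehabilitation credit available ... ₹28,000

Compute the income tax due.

Book-profits minimum tax:
  Base (adjusted book income): ₹766,500
  Less exemption ₹47,000 → base ₹719,500
  ₹719,500 × 15% = ₹107,925

Regular income tax:
  ₹219,000 × 12% = ₹26,280
  ₹310,000 × 21% = ₹65,100
  ₹243,400 × 28% = ₹68,152
  → ₹159,532
  Less rehabilitation credit ₹28,000 → ₹131,532

₹131,532 > ₹107,925, so the regular income tax governs.

₹131,532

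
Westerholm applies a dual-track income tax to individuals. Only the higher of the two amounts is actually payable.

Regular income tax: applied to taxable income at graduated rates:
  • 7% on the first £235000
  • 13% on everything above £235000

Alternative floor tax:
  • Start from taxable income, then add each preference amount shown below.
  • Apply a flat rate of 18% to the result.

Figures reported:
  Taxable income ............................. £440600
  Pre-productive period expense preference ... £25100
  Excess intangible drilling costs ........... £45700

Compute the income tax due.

£92052

Alternative floor tax:
  Adjusted income: £440600 + £25100 + £45700 = £511400
  £511400 × 18% = £92052

Regular income tax:
  £235000 × 7% = £16450
  £205600 × 13% = £26728
  → £43178

£92052 > £43178, so the alternative floor tax is the binding amount.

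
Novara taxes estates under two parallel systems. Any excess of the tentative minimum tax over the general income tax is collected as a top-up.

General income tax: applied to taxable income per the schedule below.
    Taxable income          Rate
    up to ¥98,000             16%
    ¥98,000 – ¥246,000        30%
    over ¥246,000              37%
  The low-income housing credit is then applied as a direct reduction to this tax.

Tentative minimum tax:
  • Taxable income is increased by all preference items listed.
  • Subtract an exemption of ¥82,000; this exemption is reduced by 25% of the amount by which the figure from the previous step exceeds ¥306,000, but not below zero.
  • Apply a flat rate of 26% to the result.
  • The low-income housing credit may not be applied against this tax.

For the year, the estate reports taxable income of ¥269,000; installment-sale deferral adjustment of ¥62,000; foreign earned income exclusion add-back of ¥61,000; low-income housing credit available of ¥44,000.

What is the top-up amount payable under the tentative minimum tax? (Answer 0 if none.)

¥61,600

General income tax:
  ¥98,000 × 16% = ¥15,680
  ¥148,000 × 30% = ¥44,400
  ¥23,000 × 37% = ¥8,510
  → ¥68,590
  Less low-income housing credit ¥44,000 → ¥24,590

Tentative minimum tax:
  Adjusted income: ¥269,000 + ¥62,000 + ¥61,000 = ¥392,000
  Exemption: ¥82,000 − 25% × (¥392,000 − ¥306,000) = ¥82,000 − ¥21,500 = ¥60,500
  Base: ¥392,000 − ¥60,500 = ¥331,500
  ¥331,500 × 26% = ¥86,190

Excess of tentative minimum tax over general income tax: ¥86,190 − ¥24,590 = ¥61,600.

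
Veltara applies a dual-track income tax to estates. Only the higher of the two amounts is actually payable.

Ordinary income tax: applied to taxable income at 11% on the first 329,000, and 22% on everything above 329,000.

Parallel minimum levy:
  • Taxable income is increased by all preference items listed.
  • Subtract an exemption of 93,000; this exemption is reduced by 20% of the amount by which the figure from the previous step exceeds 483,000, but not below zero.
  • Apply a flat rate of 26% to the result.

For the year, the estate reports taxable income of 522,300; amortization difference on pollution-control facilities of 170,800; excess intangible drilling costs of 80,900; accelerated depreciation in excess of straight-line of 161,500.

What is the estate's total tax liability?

Ordinary income tax:
  329,000 × 11% = 36,190
  193,300 × 22% = 42,526
  → 78,716

Parallel minimum levy:
  Adjusted income: 522,300 + 170,800 + 80,900 + 161,500 = 935,500
  Exemption: 93,000 − 20% × (935,500 − 483,000) = 93,000 − 90,500 = 2,500
  Base: 935,500 − 2,500 = 933,000
  933,000 × 26% = 242,580

242,580 > 78,716, so the parallel minimum levy is the binding amount.

242,580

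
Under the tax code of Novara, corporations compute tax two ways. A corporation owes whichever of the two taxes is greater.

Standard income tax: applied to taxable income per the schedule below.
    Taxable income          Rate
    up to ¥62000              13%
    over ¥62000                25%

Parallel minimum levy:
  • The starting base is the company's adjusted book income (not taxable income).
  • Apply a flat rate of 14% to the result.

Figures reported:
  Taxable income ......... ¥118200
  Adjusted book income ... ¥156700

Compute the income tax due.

¥22110

Standard income tax:
  ¥62000 × 13% = ¥8060
  ¥56200 × 25% = ¥14050
  → ¥22110

Parallel minimum levy:
  Base (adjusted book income): ¥156700
  ¥156700 × 14% = ¥21938

¥22110 > ¥21938, so the standard income tax governs.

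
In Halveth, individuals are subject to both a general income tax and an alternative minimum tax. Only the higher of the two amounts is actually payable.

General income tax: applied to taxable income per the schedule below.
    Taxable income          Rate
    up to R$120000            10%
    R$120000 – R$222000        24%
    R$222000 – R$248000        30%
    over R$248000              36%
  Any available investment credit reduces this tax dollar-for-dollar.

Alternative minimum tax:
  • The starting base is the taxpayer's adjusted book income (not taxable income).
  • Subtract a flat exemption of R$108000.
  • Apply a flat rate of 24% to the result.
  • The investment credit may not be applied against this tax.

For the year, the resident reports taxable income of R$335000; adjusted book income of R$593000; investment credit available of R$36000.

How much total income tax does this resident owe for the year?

R$116400

General income tax:
  R$120000 × 10% = R$12000
  R$102000 × 24% = R$24480
  R$26000 × 30% = R$7800
  R$87000 × 36% = R$31320
  → R$75600
  Less investment credit R$36000 → R$39600

Alternative minimum tax:
  Base (adjusted book income): R$593000
  Less exemption R$108000 → base R$485000
  R$485000 × 24% = R$116400

R$116400 > R$39600, so the alternative minimum tax is the binding amount.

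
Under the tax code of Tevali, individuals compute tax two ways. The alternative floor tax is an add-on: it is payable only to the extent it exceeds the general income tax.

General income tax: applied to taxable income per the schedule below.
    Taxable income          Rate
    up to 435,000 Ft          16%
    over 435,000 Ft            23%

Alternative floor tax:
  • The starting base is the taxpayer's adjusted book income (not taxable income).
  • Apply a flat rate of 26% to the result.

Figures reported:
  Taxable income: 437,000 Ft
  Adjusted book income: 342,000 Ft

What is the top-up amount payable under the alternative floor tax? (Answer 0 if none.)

Alternative floor tax:
  Base (adjusted book income): 342,000 Ft
  342,000 Ft × 26% = 88,920 Ft

General income tax:
  435,000 Ft × 16% = 69,600 Ft
  2,000 Ft × 23% = 460 Ft
  → 70,060 Ft

Excess of alternative floor tax over general income tax: 88,920 Ft − 70,060 Ft = 18,860 Ft.

18,860 Ft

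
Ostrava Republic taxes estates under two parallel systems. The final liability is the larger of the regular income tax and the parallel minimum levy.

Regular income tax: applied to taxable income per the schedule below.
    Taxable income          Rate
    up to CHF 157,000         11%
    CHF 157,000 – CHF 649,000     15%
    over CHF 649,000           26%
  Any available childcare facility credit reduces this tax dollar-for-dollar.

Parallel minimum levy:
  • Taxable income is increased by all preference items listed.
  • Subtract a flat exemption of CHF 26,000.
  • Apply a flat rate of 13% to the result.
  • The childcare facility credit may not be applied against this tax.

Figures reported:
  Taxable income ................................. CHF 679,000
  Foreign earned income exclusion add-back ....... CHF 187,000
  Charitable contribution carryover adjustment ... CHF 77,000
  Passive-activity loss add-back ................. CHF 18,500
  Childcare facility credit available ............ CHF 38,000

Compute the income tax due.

Regular income tax:
  CHF 157,000 × 11% = CHF 17,270
  CHF 492,000 × 15% = CHF 73,800
  CHF 30,000 × 26% = CHF 7,800
  → CHF 98,870
  Less childcare facility credit CHF 38,000 → CHF 60,870

Parallel minimum levy:
  Adjusted income: CHF 679,000 + CHF 187,000 + CHF 77,000 + CHF 18,500 = CHF 961,500
  Less exemption CHF 26,000 → base CHF 935,500
  CHF 935,500 × 13% = CHF 121,615

CHF 121,615 > CHF 60,870, so the parallel minimum levy is the binding amount.

CHF 121,615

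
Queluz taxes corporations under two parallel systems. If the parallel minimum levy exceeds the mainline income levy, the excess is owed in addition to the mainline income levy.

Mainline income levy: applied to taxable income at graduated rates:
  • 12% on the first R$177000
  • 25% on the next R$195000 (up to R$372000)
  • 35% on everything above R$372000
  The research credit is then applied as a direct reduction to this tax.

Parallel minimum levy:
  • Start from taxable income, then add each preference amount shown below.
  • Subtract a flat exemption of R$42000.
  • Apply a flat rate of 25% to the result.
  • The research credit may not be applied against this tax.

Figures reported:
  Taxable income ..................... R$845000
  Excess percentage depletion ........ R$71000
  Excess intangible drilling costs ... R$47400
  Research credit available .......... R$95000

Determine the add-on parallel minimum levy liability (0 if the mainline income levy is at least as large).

R$89810

Mainline income levy:
  R$177000 × 12% = R$21240
  R$195000 × 25% = R$48750
  R$473000 × 35% = R$165550
  → R$235540
  Less research credit R$95000 → R$140540

Parallel minimum levy:
  Adjusted income: R$845000 + R$71000 + R$47400 = R$963400
  Less exemption R$42000 → base R$921400
  R$921400 × 25% = R$230350

Excess of parallel minimum levy over mainline income levy: R$230350 − R$140540 = R$89810.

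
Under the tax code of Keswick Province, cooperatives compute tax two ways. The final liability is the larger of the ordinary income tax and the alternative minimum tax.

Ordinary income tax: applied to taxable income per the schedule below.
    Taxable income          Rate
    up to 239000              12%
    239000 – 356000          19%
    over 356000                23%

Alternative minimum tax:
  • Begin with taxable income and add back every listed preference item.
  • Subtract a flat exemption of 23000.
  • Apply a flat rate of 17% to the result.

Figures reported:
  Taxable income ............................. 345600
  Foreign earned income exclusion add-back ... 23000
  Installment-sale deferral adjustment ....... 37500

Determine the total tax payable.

Ordinary income tax:
  239000 × 12% = 28680
  106600 × 19% = 20254
  → 48934

Alternative minimum tax:
  Adjusted income: 345600 + 23000 + 37500 = 406100
  Less exemption 23000 → base 383100
  383100 × 17% = 65127

65127 > 48934, so the alternative minimum tax is the binding amount.

65127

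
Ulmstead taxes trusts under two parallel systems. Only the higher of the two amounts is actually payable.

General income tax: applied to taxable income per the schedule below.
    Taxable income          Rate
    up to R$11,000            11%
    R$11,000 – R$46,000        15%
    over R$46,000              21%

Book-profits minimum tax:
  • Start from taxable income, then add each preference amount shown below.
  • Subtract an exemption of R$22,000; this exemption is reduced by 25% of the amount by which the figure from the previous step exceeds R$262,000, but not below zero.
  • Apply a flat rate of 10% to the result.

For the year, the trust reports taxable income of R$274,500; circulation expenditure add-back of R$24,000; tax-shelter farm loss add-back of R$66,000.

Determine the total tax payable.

General income tax:
  R$11,000 × 11% = R$1,210
  R$35,000 × 15% = R$5,250
  R$228,500 × 21% = R$47,985
  → R$54,445

Book-profits minimum tax:
  Adjusted income: R$274,500 + R$24,000 + R$66,000 = R$364,500
  Exemption: 25% × (R$364,500 − R$262,000) = R$25,625 ≥ R$22,000, so the exemption is fully phased out
  Base: R$364,500 − R$0 = R$364,500
  R$364,500 × 10% = R$36,450

R$54,445 > R$36,450, so the general income tax governs.

R$54,445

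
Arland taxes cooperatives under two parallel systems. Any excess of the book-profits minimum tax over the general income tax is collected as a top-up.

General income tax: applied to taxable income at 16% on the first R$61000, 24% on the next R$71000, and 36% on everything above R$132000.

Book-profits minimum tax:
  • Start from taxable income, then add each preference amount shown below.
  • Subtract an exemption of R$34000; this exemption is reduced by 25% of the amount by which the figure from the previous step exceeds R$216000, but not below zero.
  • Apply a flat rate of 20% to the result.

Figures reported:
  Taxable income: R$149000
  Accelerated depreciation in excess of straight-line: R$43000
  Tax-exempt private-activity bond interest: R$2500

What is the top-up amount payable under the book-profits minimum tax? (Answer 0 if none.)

R$0

Book-profits minimum tax:
  Adjusted income: R$149000 + R$43000 + R$2500 = R$194500
  Exemption: R$194500 ≤ R$216000, so full R$34000 applies
  Base: R$194500 − R$34000 = R$160500
  R$160500 × 20% = R$32100

General income tax:
  R$61000 × 16% = R$9760
  R$71000 × 24% = R$17040
  R$17000 × 36% = R$6120
  → R$32920

R$32100 ≤ R$32920, so no add-on is due.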